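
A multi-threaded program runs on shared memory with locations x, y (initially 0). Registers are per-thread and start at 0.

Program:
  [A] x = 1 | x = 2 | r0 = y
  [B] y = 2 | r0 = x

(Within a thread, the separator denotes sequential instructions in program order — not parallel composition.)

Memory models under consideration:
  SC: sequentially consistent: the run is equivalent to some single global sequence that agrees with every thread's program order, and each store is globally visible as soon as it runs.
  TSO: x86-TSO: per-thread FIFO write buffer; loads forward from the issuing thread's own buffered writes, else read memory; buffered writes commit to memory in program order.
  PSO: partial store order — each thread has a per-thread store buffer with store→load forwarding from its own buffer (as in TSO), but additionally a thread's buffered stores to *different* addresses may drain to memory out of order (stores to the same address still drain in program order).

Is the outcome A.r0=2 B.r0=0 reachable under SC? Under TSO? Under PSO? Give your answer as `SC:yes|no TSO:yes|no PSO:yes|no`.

SC:yes TSO:yes PSO:yes

outcome vector order: (A.r0,B.r0)
[SC] allowed = {<0 2> <2 0> <2 1> <2 2>}
[TSO] allowed = {<0 0> <0 1> <0 2> <2 0> <2 1> <2 2>}
[PSO] allowed = {<0 0> <0 1> <0 2> <2 0> <2 1> <2 2>}
target <2 0> ∈ {SC,TSO,PSO}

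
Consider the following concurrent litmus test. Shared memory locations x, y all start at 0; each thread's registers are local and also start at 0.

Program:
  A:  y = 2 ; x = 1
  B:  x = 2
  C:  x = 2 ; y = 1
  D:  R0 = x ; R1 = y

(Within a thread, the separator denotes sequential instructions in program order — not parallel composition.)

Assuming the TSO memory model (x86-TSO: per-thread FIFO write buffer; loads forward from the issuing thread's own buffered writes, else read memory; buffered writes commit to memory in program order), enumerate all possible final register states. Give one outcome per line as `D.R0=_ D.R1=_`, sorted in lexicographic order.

D.R0=0 D.R1=0
D.R0=0 D.R1=1
D.R0=0 D.R1=2
D.R0=1 D.R1=1
D.R0=1 D.R1=2
D.R0=2 D.R1=0
D.R0=2 D.R1=1
D.R0=2 D.R1=2

outcome vector order: (D.R0,D.R1)
|TSO outcomes| = 8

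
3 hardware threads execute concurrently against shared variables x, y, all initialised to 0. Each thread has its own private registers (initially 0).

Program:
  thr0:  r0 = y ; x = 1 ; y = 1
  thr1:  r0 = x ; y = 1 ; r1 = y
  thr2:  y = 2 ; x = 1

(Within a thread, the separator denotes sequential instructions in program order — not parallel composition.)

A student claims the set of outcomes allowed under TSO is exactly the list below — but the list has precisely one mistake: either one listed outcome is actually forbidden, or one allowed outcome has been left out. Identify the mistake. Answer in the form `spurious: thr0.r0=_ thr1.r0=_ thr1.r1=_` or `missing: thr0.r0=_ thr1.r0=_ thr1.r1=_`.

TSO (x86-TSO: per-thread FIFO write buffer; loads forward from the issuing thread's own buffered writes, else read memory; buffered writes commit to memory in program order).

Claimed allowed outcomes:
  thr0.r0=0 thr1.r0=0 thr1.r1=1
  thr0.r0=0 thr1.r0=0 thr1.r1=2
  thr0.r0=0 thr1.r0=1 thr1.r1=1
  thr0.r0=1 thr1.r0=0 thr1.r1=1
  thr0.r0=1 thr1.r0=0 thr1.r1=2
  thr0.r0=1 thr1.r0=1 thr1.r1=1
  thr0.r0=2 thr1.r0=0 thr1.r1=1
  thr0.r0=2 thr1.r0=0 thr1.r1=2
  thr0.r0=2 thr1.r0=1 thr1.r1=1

outcome vector order: (thr0.r0,thr1.r0,thr1.r1)
under TSO → <0 0 1> <0 0 2> <0 1 1> <0 1 2> <1 0 1> <1 0 2> <1 1 1> <2 0 1> <2 0 2> <2 1 1>
TSO∖claimed = {<0 1 2>}

missing: thr0.r0=0 thr1.r0=1 thr1.r1=2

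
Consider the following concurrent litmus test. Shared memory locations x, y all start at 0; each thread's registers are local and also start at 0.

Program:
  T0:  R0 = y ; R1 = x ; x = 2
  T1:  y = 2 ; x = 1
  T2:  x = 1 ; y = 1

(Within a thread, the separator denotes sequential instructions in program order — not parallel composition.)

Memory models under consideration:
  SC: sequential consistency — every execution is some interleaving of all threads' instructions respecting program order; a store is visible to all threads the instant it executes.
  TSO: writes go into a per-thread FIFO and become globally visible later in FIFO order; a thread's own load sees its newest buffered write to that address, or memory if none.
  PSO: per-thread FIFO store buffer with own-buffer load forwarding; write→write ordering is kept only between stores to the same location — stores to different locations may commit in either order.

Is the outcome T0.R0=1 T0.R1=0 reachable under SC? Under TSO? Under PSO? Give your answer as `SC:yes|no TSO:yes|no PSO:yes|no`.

outcome vector order: (T0.R0,T0.R1)
SC (5): <0 0>; <0 1>; <1 1>; <2 0>; <2 1>
TSO (5): <0 0>; <0 1>; <1 1>; <2 0>; <2 1>
PSO (6): <0 0>; <0 1>; <1 0>; <1 1>; <2 0>; <2 1>
target <1 0> ∈ {PSO}

SC:no TSO:no PSO:yes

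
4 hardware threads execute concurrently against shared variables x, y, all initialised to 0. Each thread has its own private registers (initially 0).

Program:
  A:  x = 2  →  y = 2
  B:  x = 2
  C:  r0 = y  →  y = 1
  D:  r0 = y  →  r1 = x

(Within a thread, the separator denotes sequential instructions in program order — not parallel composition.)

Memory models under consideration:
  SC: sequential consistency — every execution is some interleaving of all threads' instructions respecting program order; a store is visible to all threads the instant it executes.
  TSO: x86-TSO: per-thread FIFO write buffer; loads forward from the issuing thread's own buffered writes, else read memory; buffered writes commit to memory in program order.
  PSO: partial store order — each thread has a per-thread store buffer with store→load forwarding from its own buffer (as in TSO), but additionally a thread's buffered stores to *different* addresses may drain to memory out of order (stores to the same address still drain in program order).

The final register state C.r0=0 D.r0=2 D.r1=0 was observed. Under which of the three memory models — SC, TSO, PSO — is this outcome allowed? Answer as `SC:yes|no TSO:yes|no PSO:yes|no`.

SC:no TSO:no PSO:yes

outcome vector order: (C.r0,D.r0,D.r1)
under SC → <0 0 0>, <0 0 2>, <0 1 0>, <0 1 2>, <0 2 2>, <2 0 0>, <2 0 2>, <2 1 2>, <2 2 2>
under TSO → <0 0 0>, <0 0 2>, <0 1 0>, <0 1 2>, <0 2 2>, <2 0 0>, <2 0 2>, <2 1 2>, <2 2 2>
under PSO → <0 0 0>, <0 0 2>, <0 1 0>, <0 1 2>, <0 2 0>, <0 2 2>, <2 0 0>, <2 0 2>, <2 1 0>, <2 1 2>, <2 2 0>, <2 2 2>
target <0 2 0> ∈ {PSO}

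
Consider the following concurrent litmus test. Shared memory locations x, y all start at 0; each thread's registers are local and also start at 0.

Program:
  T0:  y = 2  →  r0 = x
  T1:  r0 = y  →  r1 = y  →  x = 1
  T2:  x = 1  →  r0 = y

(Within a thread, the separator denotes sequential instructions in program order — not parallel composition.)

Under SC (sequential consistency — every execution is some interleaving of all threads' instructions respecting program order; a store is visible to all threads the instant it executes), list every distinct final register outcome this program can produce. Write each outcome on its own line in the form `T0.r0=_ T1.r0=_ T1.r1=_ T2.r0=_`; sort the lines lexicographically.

outcome vector order: (T0.r0,T1.r0,T1.r1,T2.r0)
|SC outcomes| = 9

T0.r0=0 T1.r0=0 T1.r1=0 T2.r0=2
T0.r0=0 T1.r0=0 T1.r1=2 T2.r0=2
T0.r0=0 T1.r0=2 T1.r1=2 T2.r0=2
T0.r0=1 T1.r0=0 T1.r1=0 T2.r0=0
T0.r0=1 T1.r0=0 T1.r1=0 T2.r0=2
T0.r0=1 T1.r0=0 T1.r1=2 T2.r0=0
T0.r0=1 T1.r0=0 T1.r1=2 T2.r0=2
T0.r0=1 T1.r0=2 T1.r1=2 T2.r0=0
T0.r0=1 T1.r0=2 T1.r1=2 T2.r0=2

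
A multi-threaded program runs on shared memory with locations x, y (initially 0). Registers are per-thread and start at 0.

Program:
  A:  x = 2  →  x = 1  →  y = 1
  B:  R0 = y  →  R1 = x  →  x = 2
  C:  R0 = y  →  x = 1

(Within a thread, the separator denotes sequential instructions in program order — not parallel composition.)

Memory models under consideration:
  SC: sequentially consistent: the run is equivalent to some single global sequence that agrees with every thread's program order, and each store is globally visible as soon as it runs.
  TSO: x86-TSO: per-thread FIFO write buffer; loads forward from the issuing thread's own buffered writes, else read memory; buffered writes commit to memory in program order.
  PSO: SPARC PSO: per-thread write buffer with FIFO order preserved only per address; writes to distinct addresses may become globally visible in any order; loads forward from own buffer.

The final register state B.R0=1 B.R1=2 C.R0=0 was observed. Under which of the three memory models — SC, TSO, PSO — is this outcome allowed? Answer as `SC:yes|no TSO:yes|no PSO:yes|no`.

outcome vector order: (B.R0,B.R1,C.R0)
SC (8): <0 0 0>, <0 0 1>, <0 1 0>, <0 1 1>, <0 2 0>, <0 2 1>, <1 1 0>, <1 1 1>
TSO (8): <0 0 0>, <0 0 1>, <0 1 0>, <0 1 1>, <0 2 0>, <0 2 1>, <1 1 0>, <1 1 1>
PSO (12): <0 0 0>, <0 0 1>, <0 1 0>, <0 1 1>, <0 2 0>, <0 2 1>, <1 0 0>, <1 0 1>, <1 1 0>, <1 1 1>, <1 2 0>, <1 2 1>
target <1 2 0> ∈ {PSO}

SC:no TSO:no PSO:yes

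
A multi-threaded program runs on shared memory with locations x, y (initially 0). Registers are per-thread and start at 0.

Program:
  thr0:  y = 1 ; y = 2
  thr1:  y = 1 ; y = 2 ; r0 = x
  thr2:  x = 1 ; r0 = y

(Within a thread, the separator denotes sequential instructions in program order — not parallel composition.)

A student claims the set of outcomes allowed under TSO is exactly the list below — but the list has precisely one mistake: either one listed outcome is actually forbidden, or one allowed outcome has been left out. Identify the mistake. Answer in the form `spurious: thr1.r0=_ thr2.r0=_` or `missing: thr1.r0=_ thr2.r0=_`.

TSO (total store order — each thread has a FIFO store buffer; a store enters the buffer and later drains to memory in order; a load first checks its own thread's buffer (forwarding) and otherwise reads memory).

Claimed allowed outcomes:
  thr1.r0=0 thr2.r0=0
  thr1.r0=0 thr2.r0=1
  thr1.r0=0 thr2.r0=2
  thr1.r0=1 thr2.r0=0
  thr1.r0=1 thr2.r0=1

missing: thr1.r0=1 thr2.r0=2

outcome vector order: (thr1.r0,thr2.r0)
TSO (6): 0/0 0/1 0/2 1/0 1/1 1/2
TSO∖claimed = {1/2}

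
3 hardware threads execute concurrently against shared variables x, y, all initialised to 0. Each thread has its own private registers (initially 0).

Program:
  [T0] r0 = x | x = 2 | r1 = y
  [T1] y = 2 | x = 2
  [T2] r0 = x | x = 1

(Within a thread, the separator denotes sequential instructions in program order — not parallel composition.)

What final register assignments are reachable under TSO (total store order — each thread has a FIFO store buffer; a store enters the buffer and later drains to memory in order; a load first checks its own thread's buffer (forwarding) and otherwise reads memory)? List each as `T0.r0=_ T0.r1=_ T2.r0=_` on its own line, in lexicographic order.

outcome vector order: (T0.r0,T0.r1,T2.r0)
|TSO outcomes| = 9

T0.r0=0 T0.r1=0 T2.r0=0
T0.r0=0 T0.r1=0 T2.r0=2
T0.r0=0 T0.r1=2 T2.r0=0
T0.r0=0 T0.r1=2 T2.r0=2
T0.r0=1 T0.r1=0 T2.r0=0
T0.r0=1 T0.r1=2 T2.r0=0
T0.r0=1 T0.r1=2 T2.r0=2
T0.r0=2 T0.r1=2 T2.r0=0
T0.r0=2 T0.r1=2 T2.r0=2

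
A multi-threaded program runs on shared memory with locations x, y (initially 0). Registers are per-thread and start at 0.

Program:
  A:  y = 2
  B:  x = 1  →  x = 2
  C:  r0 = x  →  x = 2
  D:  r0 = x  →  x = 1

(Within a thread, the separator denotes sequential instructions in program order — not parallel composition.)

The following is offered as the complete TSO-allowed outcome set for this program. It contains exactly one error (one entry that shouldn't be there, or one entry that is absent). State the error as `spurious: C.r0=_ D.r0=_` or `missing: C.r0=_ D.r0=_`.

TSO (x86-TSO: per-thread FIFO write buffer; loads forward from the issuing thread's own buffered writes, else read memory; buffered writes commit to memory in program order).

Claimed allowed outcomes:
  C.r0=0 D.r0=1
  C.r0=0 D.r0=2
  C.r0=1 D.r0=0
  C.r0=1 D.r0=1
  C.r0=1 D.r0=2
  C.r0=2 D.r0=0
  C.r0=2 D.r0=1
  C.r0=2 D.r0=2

missing: C.r0=0 D.r0=0

outcome vector order: (C.r0,D.r0)
TSO (9): 00 01 02 10 11 12 20 21 22
TSO∖claimed = {00}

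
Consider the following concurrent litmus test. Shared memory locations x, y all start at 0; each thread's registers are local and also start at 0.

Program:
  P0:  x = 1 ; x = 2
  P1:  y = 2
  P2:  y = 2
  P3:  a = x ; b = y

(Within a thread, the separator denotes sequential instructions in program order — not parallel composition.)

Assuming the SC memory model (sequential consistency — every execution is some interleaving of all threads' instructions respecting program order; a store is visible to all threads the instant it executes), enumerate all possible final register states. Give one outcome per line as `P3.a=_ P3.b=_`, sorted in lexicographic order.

P3.a=0 P3.b=0
P3.a=0 P3.b=2
P3.a=1 P3.b=0
P3.a=1 P3.b=2
P3.a=2 P3.b=0
P3.a=2 P3.b=2

outcome vector order: (P3.a,P3.b)
|SC outcomes| = 6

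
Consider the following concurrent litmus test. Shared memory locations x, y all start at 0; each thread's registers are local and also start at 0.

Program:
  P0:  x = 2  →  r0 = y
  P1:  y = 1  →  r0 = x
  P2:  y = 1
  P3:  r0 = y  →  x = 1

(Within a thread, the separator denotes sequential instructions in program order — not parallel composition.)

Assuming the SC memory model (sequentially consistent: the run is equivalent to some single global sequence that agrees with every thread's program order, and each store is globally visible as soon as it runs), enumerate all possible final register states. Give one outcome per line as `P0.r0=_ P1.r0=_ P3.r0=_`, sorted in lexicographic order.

outcome vector order: (P0.r0,P1.r0,P3.r0)
|SC outcomes| = 10

P0.r0=0 P1.r0=1 P3.r0=0
P0.r0=0 P1.r0=1 P3.r0=1
P0.r0=0 P1.r0=2 P3.r0=0
P0.r0=0 P1.r0=2 P3.r0=1
P0.r0=1 P1.r0=0 P3.r0=0
P0.r0=1 P1.r0=0 P3.r0=1
P0.r0=1 P1.r0=1 P3.r0=0
P0.r0=1 P1.r0=1 P3.r0=1
P0.r0=1 P1.r0=2 P3.r0=0
P0.r0=1 P1.r0=2 P3.r0=1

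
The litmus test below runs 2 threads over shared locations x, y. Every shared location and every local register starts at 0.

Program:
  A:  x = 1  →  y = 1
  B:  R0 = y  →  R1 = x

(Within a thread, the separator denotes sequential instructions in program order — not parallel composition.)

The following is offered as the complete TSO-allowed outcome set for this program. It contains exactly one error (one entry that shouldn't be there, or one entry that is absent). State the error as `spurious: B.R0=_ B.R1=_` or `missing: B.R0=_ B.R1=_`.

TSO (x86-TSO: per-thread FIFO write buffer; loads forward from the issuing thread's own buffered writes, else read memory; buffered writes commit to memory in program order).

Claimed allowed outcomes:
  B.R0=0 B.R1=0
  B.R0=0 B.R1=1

outcome vector order: (B.R0,B.R1)
under TSO → 0/0; 0/1; 1/1
TSO∖claimed = {1/1}

missing: B.R0=1 B.R1=1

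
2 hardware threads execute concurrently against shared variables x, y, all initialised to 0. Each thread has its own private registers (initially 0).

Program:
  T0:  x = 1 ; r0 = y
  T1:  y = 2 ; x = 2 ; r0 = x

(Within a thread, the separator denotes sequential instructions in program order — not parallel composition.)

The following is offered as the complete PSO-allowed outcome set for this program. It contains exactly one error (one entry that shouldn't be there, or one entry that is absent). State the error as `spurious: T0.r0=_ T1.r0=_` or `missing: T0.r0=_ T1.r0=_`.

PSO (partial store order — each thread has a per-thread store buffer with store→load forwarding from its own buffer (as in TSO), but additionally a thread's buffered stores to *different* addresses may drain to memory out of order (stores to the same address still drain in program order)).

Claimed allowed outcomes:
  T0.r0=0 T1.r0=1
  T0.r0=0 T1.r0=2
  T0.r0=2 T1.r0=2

outcome vector order: (T0.r0,T1.r0)
PSO: 4 outcomes — {0/1 0/2 2/1 2/2}
PSO∖claimed = {2/1}

missing: T0.r0=2 T1.r0=1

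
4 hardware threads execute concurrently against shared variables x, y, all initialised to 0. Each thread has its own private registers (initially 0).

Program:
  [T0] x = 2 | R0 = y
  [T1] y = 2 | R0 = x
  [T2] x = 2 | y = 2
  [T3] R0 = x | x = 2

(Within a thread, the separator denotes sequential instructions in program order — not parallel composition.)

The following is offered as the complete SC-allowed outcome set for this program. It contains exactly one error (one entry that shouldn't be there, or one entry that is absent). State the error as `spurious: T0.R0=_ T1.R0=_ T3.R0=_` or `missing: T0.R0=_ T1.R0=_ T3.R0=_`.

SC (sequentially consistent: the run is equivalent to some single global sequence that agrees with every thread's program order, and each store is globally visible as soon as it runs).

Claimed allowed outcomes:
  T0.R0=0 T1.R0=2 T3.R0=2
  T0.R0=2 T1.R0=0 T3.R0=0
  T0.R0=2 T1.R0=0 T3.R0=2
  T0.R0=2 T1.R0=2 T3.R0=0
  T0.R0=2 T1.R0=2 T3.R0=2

outcome vector order: (T0.R0,T1.R0,T3.R0)
[SC] allowed = {<0 2 0>, <0 2 2>, <2 0 0>, <2 0 2>, <2 2 0>, <2 2 2>}
SC∖claimed = {<0 2 0>}

missing: T0.R0=0 T1.R0=2 T3.R0=0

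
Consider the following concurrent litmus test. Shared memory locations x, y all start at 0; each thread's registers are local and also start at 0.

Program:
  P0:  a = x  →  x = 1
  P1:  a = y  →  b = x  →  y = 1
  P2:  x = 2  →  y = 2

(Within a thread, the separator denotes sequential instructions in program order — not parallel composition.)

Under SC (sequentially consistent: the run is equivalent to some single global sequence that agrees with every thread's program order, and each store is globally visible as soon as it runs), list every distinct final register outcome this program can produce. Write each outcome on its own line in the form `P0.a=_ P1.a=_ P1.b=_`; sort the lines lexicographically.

outcome vector order: (P0.a,P1.a,P1.b)
|SC outcomes| = 10

P0.a=0 P1.a=0 P1.b=0
P0.a=0 P1.a=0 P1.b=1
P0.a=0 P1.a=0 P1.b=2
P0.a=0 P1.a=2 P1.b=1
P0.a=0 P1.a=2 P1.b=2
P0.a=2 P1.a=0 P1.b=0
P0.a=2 P1.a=0 P1.b=1
P0.a=2 P1.a=0 P1.b=2
P0.a=2 P1.a=2 P1.b=1
P0.a=2 P1.a=2 P1.b=2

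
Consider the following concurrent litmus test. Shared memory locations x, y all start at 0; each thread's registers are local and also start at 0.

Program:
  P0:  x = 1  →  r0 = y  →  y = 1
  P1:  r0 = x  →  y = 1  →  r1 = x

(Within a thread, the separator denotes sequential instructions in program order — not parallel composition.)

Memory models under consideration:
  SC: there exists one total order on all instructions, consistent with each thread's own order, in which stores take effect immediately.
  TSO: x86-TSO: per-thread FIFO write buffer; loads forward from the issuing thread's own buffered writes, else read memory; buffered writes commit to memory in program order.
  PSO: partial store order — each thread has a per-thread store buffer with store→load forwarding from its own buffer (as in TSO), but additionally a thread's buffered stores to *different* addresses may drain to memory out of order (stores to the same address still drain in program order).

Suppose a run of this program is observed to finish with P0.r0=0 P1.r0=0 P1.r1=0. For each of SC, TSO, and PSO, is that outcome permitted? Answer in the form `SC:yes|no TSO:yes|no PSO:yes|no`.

SC:no TSO:yes PSO:yes

outcome vector order: (P0.r0,P1.r0,P1.r1)
SC: 5 outcomes — {<0 0 1>, <0 1 1>, <1 0 0>, <1 0 1>, <1 1 1>}
TSO: 6 outcomes — {<0 0 0>, <0 0 1>, <0 1 1>, <1 0 0>, <1 0 1>, <1 1 1>}
PSO: 6 outcomes — {<0 0 0>, <0 0 1>, <0 1 1>, <1 0 0>, <1 0 1>, <1 1 1>}
target <0 0 0> ∈ {TSO,PSO}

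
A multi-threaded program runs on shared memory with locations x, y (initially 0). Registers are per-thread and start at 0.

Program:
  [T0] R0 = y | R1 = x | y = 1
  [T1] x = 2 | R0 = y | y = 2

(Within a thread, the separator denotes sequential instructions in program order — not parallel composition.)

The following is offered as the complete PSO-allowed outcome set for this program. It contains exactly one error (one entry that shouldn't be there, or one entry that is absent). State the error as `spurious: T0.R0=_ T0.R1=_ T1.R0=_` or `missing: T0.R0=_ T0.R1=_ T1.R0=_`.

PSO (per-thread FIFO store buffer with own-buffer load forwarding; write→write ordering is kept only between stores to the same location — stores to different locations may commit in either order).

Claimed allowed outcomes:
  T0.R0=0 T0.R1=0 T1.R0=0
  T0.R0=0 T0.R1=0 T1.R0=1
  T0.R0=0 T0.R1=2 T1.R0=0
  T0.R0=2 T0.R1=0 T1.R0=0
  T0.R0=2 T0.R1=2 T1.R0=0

missing: T0.R0=0 T0.R1=2 T1.R0=1

outcome vector order: (T0.R0,T0.R1,T1.R0)
PSO (6): (0,0,0) (0,0,1) (0,2,0) (0,2,1) (2,0,0) (2,2,0)
PSO∖claimed = {(0,2,1)}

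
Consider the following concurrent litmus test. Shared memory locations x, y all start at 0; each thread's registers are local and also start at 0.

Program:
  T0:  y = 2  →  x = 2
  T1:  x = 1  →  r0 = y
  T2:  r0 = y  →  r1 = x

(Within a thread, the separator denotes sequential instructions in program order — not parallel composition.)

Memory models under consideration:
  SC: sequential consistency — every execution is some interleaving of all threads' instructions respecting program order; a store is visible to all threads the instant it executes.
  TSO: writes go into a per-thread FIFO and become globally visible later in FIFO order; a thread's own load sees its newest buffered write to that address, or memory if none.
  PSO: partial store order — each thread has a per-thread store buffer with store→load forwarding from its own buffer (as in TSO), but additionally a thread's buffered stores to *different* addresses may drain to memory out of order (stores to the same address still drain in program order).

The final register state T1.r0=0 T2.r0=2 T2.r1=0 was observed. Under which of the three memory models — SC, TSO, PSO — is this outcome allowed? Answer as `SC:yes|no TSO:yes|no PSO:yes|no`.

outcome vector order: (T1.r0,T2.r0,T2.r1)
under SC → 0/0/0, 0/0/1, 0/0/2, 0/2/1, 0/2/2, 2/0/0, 2/0/1, 2/0/2, 2/2/0, 2/2/1, 2/2/2
under TSO → 0/0/0, 0/0/1, 0/0/2, 0/2/0, 0/2/1, 0/2/2, 2/0/0, 2/0/1, 2/0/2, 2/2/0, 2/2/1, 2/2/2
under PSO → 0/0/0, 0/0/1, 0/0/2, 0/2/0, 0/2/1, 0/2/2, 2/0/0, 2/0/1, 2/0/2, 2/2/0, 2/2/1, 2/2/2
target 0/2/0 ∈ {TSO,PSO}

SC:no TSO:yes PSO:yes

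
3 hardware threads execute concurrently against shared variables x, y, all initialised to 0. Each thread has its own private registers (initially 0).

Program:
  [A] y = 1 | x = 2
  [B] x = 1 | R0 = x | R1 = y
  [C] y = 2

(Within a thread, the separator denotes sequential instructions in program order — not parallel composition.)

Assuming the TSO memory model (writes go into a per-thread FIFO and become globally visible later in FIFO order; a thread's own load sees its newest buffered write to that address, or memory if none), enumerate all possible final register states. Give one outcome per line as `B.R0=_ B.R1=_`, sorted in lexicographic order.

B.R0=1 B.R1=0
B.R0=1 B.R1=1
B.R0=1 B.R1=2
B.R0=2 B.R1=1
B.R0=2 B.R1=2

outcome vector order: (B.R0,B.R1)
|TSO outcomes| = 5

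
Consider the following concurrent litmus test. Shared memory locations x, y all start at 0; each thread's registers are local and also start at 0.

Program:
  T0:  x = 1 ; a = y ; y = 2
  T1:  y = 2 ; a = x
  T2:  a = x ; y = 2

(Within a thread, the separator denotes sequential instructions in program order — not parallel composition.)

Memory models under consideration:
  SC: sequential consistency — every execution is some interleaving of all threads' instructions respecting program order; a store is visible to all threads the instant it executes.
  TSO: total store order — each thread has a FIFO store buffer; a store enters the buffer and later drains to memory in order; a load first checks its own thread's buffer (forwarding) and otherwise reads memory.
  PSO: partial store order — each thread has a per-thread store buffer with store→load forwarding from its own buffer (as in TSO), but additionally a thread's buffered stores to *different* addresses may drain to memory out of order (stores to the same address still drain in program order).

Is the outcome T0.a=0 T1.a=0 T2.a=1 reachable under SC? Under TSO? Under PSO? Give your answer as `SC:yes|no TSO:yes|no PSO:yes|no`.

SC:no TSO:yes PSO:yes

outcome vector order: (T0.a,T1.a,T2.a)
[SC] allowed = {0/1/0 0/1/1 2/0/0 2/0/1 2/1/0 2/1/1}
[TSO] allowed = {0/0/0 0/0/1 0/1/0 0/1/1 2/0/0 2/0/1 2/1/0 2/1/1}
[PSO] allowed = {0/0/0 0/0/1 0/1/0 0/1/1 2/0/0 2/0/1 2/1/0 2/1/1}
target 0/0/1 ∈ {TSO,PSO}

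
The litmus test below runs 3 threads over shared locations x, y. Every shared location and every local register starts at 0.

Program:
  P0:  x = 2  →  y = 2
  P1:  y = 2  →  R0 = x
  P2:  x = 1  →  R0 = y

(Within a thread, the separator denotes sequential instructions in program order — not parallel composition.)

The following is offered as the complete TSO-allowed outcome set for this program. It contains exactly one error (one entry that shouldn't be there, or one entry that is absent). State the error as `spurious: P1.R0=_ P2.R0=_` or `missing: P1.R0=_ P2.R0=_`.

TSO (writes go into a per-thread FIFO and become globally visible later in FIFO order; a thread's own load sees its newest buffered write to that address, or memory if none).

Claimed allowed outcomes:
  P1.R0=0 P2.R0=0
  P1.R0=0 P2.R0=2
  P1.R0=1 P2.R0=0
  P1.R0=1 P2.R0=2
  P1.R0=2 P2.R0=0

outcome vector order: (P1.R0,P2.R0)
under TSO → 00 02 10 12 20 22
TSO∖claimed = {22}

missing: P1.R0=2 P2.R0=2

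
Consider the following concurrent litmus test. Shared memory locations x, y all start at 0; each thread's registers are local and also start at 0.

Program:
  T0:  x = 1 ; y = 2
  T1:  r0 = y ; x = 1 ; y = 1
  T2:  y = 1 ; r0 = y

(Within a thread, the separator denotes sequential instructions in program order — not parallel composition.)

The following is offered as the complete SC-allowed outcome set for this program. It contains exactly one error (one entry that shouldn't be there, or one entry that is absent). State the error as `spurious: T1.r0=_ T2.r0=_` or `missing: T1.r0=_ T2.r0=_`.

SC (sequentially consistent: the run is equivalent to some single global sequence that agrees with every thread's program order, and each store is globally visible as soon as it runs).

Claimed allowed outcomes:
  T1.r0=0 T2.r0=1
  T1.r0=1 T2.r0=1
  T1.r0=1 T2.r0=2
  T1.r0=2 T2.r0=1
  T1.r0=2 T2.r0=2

outcome vector order: (T1.r0,T2.r0)
under SC → <0 1>; <0 2>; <1 1>; <1 2>; <2 1>; <2 2>
SC∖claimed = {<0 2>}

missing: T1.r0=0 T2.r0=2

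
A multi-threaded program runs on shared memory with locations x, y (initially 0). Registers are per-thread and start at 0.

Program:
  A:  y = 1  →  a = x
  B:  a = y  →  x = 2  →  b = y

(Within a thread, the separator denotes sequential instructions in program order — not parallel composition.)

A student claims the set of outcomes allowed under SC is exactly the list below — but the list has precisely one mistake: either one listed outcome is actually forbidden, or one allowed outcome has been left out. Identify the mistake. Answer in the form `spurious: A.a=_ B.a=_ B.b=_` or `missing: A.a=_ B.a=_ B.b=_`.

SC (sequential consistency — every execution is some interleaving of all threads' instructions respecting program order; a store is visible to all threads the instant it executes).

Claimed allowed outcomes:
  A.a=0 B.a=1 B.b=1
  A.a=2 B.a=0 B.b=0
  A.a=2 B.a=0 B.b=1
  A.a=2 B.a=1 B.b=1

missing: A.a=0 B.a=0 B.b=1

outcome vector order: (A.a,B.a,B.b)
SC (5): <0 0 1>; <0 1 1>; <2 0 0>; <2 0 1>; <2 1 1>
SC∖claimed = {<0 0 1>}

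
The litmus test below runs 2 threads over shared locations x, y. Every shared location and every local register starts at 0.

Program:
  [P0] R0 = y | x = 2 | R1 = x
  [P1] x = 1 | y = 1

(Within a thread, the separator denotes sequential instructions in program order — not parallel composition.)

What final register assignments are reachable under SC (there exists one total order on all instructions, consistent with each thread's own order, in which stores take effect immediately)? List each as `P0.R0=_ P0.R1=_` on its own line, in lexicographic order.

P0.R0=0 P0.R1=1
P0.R0=0 P0.R1=2
P0.R0=1 P0.R1=2

outcome vector order: (P0.R0,P0.R1)
|SC outcomes| = 3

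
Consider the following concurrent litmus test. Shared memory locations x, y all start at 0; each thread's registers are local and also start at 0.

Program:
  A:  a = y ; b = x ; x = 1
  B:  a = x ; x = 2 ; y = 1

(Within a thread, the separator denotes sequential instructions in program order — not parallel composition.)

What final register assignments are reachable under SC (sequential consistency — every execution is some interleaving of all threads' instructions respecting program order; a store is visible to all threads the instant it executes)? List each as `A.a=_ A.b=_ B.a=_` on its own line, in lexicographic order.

outcome vector order: (A.a,A.b,B.a)
|SC outcomes| = 4

A.a=0 A.b=0 B.a=0
A.a=0 A.b=0 B.a=1
A.a=0 A.b=2 B.a=0
A.a=1 A.b=2 B.a=0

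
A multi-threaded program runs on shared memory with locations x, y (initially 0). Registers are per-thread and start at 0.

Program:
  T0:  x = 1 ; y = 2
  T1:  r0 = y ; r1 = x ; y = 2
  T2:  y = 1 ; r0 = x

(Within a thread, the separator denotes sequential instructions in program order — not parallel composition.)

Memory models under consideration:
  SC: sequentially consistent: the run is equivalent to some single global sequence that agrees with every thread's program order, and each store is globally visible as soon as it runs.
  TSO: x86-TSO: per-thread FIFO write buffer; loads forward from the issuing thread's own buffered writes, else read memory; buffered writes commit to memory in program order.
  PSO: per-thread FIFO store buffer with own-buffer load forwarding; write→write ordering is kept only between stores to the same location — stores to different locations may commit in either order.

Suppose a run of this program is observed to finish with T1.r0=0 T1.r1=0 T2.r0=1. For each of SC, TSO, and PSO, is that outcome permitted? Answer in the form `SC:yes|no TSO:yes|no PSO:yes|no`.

outcome vector order: (T1.r0,T1.r1,T2.r0)
[SC] allowed = {0/0/0, 0/0/1, 0/1/0, 0/1/1, 1/0/0, 1/0/1, 1/1/0, 1/1/1, 2/1/0, 2/1/1}
[TSO] allowed = {0/0/0, 0/0/1, 0/1/0, 0/1/1, 1/0/0, 1/0/1, 1/1/0, 1/1/1, 2/1/0, 2/1/1}
[PSO] allowed = {0/0/0, 0/0/1, 0/1/0, 0/1/1, 1/0/0, 1/0/1, 1/1/0, 1/1/1, 2/0/0, 2/0/1, 2/1/0, 2/1/1}
target 0/0/1 ∈ {SC,TSO,PSO}

SC:yes TSO:yes PSO:yes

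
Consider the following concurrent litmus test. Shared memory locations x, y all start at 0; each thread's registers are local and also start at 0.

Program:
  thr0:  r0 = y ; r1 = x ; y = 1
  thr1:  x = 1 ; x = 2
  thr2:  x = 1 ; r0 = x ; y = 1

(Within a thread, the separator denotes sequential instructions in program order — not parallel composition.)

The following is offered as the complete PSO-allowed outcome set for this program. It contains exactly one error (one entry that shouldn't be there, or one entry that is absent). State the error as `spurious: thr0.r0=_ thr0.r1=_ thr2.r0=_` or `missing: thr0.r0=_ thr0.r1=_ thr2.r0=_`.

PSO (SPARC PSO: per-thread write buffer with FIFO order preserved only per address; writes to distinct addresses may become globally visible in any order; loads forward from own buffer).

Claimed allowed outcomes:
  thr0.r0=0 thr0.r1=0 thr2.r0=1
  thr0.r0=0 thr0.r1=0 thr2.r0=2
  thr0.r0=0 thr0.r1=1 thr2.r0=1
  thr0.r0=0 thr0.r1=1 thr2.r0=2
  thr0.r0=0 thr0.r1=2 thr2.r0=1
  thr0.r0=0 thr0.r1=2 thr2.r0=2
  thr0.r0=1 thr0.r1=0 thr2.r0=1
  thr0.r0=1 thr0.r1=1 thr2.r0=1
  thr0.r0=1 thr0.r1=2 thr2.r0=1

missing: thr0.r0=1 thr0.r1=2 thr2.r0=2

outcome vector order: (thr0.r0,thr0.r1,thr2.r0)
PSO (10): <0 0 1>, <0 0 2>, <0 1 1>, <0 1 2>, <0 2 1>, <0 2 2>, <1 0 1>, <1 1 1>, <1 2 1>, <1 2 2>
PSO∖claimed = {<1 2 2>}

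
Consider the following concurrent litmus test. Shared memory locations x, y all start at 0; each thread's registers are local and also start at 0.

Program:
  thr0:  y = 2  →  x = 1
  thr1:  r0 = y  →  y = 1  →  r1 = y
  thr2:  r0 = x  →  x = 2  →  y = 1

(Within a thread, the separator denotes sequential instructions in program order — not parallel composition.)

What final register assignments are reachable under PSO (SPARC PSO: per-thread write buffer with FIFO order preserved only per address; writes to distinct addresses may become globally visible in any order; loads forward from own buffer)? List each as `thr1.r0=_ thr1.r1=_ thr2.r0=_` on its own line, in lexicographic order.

thr1.r0=0 thr1.r1=1 thr2.r0=0
thr1.r0=0 thr1.r1=1 thr2.r0=1
thr1.r0=0 thr1.r1=2 thr2.r0=0
thr1.r0=0 thr1.r1=2 thr2.r0=1
thr1.r0=1 thr1.r1=1 thr2.r0=0
thr1.r0=1 thr1.r1=1 thr2.r0=1
thr1.r0=1 thr1.r1=2 thr2.r0=0
thr1.r0=1 thr1.r1=2 thr2.r0=1
thr1.r0=2 thr1.r1=1 thr2.r0=0
thr1.r0=2 thr1.r1=1 thr2.r0=1

outcome vector order: (thr1.r0,thr1.r1,thr2.r0)
|PSO outcomes| = 10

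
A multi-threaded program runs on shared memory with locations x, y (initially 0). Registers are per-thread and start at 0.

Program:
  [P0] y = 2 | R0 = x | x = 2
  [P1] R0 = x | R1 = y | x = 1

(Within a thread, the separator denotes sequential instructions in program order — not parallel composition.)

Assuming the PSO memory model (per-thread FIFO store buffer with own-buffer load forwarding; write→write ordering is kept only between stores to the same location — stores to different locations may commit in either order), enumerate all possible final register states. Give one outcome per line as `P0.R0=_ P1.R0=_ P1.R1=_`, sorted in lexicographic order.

outcome vector order: (P0.R0,P1.R0,P1.R1)
|PSO outcomes| = 6

P0.R0=0 P1.R0=0 P1.R1=0
P0.R0=0 P1.R0=0 P1.R1=2
P0.R0=0 P1.R0=2 P1.R1=0
P0.R0=0 P1.R0=2 P1.R1=2
P0.R0=1 P1.R0=0 P1.R1=0
P0.R0=1 P1.R0=0 P1.R1=2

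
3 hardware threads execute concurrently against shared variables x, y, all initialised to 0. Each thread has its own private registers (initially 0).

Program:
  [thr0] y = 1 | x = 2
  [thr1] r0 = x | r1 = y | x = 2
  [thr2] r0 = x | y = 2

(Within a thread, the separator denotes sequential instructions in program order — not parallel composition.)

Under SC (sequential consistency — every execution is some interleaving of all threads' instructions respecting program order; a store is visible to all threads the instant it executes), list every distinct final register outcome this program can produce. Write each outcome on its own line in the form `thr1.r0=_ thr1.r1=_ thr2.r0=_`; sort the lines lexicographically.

thr1.r0=0 thr1.r1=0 thr2.r0=0
thr1.r0=0 thr1.r1=0 thr2.r0=2
thr1.r0=0 thr1.r1=1 thr2.r0=0
thr1.r0=0 thr1.r1=1 thr2.r0=2
thr1.r0=0 thr1.r1=2 thr2.r0=0
thr1.r0=0 thr1.r1=2 thr2.r0=2
thr1.r0=2 thr1.r1=1 thr2.r0=0
thr1.r0=2 thr1.r1=1 thr2.r0=2
thr1.r0=2 thr1.r1=2 thr2.r0=0
thr1.r0=2 thr1.r1=2 thr2.r0=2

outcome vector order: (thr1.r0,thr1.r1,thr2.r0)
|SC outcomes| = 10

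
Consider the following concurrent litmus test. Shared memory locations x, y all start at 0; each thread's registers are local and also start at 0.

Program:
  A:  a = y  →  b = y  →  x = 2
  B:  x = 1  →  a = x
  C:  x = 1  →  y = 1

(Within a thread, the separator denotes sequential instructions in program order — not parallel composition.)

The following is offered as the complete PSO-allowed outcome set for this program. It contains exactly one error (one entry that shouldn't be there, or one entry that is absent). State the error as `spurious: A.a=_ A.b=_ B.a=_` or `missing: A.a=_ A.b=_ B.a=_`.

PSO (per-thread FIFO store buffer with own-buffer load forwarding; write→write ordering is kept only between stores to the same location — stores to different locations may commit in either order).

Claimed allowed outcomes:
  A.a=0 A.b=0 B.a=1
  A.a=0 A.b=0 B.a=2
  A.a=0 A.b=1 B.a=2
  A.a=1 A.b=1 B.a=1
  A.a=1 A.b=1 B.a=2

outcome vector order: (A.a,A.b,B.a)
PSO (6): <0 0 1>, <0 0 2>, <0 1 1>, <0 1 2>, <1 1 1>, <1 1 2>
PSO∖claimed = {<0 1 1>}

missing: A.a=0 A.b=1 B.a=1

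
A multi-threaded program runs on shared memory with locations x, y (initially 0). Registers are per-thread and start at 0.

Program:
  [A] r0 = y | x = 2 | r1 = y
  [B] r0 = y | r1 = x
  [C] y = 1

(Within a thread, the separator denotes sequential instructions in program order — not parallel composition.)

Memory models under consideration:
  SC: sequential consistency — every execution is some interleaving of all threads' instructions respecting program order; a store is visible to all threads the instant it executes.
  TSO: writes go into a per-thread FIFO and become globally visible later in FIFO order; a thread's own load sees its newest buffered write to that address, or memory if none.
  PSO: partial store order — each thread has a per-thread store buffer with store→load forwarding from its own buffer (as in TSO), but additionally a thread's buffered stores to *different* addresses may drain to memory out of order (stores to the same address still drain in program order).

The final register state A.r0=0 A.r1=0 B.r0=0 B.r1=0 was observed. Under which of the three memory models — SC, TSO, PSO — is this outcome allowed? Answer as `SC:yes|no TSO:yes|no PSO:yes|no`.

SC:yes TSO:yes PSO:yes

outcome vector order: (A.r0,A.r1,B.r0,B.r1)
SC: 11 outcomes — {<0 0 0 0>, <0 0 0 2>, <0 0 1 2>, <0 1 0 0>, <0 1 0 2>, <0 1 1 0>, <0 1 1 2>, <1 1 0 0>, <1 1 0 2>, <1 1 1 0>, <1 1 1 2>}
TSO: 12 outcomes — {<0 0 0 0>, <0 0 0 2>, <0 0 1 0>, <0 0 1 2>, <0 1 0 0>, <0 1 0 2>, <0 1 1 0>, <0 1 1 2>, <1 1 0 0>, <1 1 0 2>, <1 1 1 0>, <1 1 1 2>}
PSO: 12 outcomes — {<0 0 0 0>, <0 0 0 2>, <0 0 1 0>, <0 0 1 2>, <0 1 0 0>, <0 1 0 2>, <0 1 1 0>, <0 1 1 2>, <1 1 0 0>, <1 1 0 2>, <1 1 1 0>, <1 1 1 2>}
target <0 0 0 0> ∈ {SC,TSO,PSO}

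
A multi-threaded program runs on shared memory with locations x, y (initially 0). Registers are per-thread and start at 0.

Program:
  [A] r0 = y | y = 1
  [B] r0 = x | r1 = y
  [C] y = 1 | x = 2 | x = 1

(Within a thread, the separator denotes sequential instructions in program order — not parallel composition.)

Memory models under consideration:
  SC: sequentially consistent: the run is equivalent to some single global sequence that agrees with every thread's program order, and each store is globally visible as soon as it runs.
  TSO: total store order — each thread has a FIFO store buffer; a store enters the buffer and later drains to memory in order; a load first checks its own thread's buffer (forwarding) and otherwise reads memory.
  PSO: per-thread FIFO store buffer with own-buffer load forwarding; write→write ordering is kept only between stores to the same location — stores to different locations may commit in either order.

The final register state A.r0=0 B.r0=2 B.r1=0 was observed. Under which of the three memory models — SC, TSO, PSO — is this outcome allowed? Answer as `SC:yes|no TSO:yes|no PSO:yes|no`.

outcome vector order: (A.r0,B.r0,B.r1)
SC (8): 000; 001; 011; 021; 100; 101; 111; 121
TSO (8): 000; 001; 011; 021; 100; 101; 111; 121
PSO (12): 000; 001; 010; 011; 020; 021; 100; 101; 110; 111; 120; 121
target 020 ∈ {PSO}

SC:no TSO:no PSO:yes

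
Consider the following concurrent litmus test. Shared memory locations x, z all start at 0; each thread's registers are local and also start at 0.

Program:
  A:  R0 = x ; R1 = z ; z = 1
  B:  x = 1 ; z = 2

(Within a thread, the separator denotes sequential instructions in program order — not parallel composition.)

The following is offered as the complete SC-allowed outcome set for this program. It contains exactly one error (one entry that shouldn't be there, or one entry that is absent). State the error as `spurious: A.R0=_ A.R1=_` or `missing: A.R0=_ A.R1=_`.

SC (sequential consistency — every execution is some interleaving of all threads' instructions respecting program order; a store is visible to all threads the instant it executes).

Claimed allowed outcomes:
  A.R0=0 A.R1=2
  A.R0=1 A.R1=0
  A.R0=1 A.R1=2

missing: A.R0=0 A.R1=0

outcome vector order: (A.R0,A.R1)
[SC] allowed = {00; 02; 10; 12}
SC∖claimed = {00}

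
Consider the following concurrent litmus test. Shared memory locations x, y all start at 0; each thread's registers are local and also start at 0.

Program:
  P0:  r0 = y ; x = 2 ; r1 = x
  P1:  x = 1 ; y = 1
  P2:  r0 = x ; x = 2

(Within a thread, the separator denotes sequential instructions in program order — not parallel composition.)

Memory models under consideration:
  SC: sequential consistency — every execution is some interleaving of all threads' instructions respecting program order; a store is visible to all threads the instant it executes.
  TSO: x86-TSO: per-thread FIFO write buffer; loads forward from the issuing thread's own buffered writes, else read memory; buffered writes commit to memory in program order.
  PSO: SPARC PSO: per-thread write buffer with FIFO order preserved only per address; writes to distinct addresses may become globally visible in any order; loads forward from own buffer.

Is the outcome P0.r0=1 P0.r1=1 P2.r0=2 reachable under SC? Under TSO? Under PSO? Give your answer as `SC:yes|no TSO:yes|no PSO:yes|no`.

outcome vector order: (P0.r0,P0.r1,P2.r0)
SC (9): (0,1,0) (0,1,1) (0,1,2) (0,2,0) (0,2,1) (0,2,2) (1,2,0) (1,2,1) (1,2,2)
TSO (9): (0,1,0) (0,1,1) (0,1,2) (0,2,0) (0,2,1) (0,2,2) (1,2,0) (1,2,1) (1,2,2)
PSO (12): (0,1,0) (0,1,1) (0,1,2) (0,2,0) (0,2,1) (0,2,2) (1,1,0) (1,1,1) (1,1,2) (1,2,0) (1,2,1) (1,2,2)
target (1,1,2) ∈ {PSO}

SC:no TSO:no PSO:yes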